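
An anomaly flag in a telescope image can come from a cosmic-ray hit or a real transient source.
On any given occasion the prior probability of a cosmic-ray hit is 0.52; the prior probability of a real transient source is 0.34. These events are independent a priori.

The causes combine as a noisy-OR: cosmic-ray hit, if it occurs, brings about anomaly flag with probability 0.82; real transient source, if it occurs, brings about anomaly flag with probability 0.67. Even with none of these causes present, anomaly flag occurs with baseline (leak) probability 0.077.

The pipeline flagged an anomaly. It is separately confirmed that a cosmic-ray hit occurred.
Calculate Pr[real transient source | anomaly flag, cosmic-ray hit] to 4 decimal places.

Pr[real transient source | anomaly flag, cosmic-ray hit] ≈ 0.3687

Under noisy-OR, P(anomaly flag | causes) = 1 − (1−0.077)·∏(1−qᵢ) over the active causes.
Numerator (weight on configurations with real transient source): 0.945174·0.34 = 0.321359
Denominator P(anomaly flag | cosmic-ray hit): 0.83386·0.66 + 0.945174·0.34 = 0.871707
P(real transient source | anomaly flag, cosmic-ray hit) = 0.321359/0.871707 ≈ 0.3687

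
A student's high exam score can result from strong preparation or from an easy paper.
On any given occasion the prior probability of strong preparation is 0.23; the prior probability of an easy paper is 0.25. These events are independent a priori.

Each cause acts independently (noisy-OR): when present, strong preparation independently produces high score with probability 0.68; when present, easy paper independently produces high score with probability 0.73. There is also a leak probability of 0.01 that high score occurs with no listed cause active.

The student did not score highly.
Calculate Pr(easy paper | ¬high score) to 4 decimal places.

Pr(easy paper | ¬high score) ≈ 0.0826

Under noisy-OR, P(high score | causes) = 1 − (1−0.01)·∏(1−qᵢ) over the active causes.
P(¬high score) = 0.99·0.77·0.75 + 0.2673·0.77·0.25 + 0.3168·0.23·0.75 + 0.085536·0.23·0.25 = 0.571725 + 0.051455 + 0.054648 + 0.004918 = 0.682746
The easy paper-present share is 0.051455 + 0.004918 = 0.056373.
P(easy paper | ¬high score) = 0.056373 / 0.682746 ≈ 0.0826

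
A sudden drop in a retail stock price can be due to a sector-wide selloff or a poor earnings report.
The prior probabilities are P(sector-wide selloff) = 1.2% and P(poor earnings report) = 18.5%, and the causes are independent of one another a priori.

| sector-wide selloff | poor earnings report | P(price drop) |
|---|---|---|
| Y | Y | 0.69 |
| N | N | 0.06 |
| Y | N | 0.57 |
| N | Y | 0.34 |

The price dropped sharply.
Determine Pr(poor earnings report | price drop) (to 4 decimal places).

By total probability over the 4 (sector-wide selloff, poor earnings report) configurations:
  P(price drop) = 0.06·0.988·0.815 + 0.34·0.988·0.185 + 0.57·0.012·0.815 + 0.69·0.012·0.185
        = 0.048313 + 0.062145 + 0.005575 + 0.001532 = 0.117565
The terms with poor earnings report present sum to 0.063677, so
  P(poor earnings report | price drop) = 0.063677 / 0.117565 ≈ 0.5416

Pr(poor earnings report | price drop) ≈ 0.5416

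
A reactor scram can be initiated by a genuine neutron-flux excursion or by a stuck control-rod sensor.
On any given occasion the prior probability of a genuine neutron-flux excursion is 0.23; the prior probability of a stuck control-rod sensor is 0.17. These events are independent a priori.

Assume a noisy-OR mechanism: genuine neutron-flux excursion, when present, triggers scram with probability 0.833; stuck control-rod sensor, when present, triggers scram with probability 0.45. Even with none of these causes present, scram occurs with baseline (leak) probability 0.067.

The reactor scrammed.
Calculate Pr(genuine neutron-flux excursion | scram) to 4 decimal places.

Under noisy-OR, P(scram | causes) = 1 − (1−0.067)·∏(1−qᵢ) over the active causes.
P(scram) = 0.067×0.77×0.83 + 0.48685×0.77×0.17 + 0.844189×0.23×0.83 + 0.914304×0.23×0.17 = 0.042820 + 0.063729 + 0.161156 + 0.035749 = 0.303454
Restricting to configurations with genuine neutron-flux excursion present: 0.161156 + 0.035749 = 0.196905.
So P(genuine neutron-flux excursion | scram) = 0.196905/0.303454 ≈ 0.6489.

Pr(genuine neutron-flux excursion | scram) ≈ 0.6489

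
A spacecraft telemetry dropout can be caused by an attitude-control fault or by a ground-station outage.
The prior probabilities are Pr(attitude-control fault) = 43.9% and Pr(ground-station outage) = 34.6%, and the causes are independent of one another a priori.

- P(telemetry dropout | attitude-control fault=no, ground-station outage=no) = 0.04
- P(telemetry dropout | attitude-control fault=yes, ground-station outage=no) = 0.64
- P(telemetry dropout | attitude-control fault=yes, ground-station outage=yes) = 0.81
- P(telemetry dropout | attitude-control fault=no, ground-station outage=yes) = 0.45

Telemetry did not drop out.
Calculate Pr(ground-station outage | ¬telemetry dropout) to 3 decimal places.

Pr(ground-station outage | ¬telemetry dropout) ≈ 0.229

P(¬telemetry dropout) = 0.96*0.561*0.654 + 0.55*0.561*0.346 + 0.36*0.439*0.654 + 0.19*0.439*0.346 = 0.352218 + 0.106758 + 0.103358 + 0.028860 = 0.591194
Restricting to configurations with ground-station outage present: 0.106758 + 0.028860 = 0.135618.
P(ground-station outage | ¬telemetry dropout) = 0.135618 / 0.591194 ≈ 0.229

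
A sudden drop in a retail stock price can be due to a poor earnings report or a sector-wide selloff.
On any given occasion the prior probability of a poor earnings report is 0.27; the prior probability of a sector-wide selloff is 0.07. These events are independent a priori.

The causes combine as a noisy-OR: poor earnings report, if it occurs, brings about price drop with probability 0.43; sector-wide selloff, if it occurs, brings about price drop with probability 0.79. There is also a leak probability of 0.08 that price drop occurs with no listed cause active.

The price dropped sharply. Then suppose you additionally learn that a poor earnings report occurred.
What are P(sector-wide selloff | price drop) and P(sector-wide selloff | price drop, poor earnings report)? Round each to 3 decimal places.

Under noisy-OR, P(price drop | causes) = 1 − (1−0.08)·∏(1−qᵢ) over the active causes.
P(price drop) = 0.08·0.73·0.93 + 0.8068·0.73·0.07 + 0.4756·0.27·0.93 + 0.889876·0.27·0.07 = 0.054312 + 0.041227 + 0.119423 + 0.016819 = 0.231781
The sector-wide selloff-present share is 0.041227 + 0.016819 = 0.058046.
P(sector-wide selloff | price drop) = 0.058046 / 0.231781 ≈ 0.250

Now also conditioning on poor earnings report=true:
Enumerate both values of sector-wide selloff and weight by the priors:
  P(price drop | poor earnings report) = 0.4756×0.93 + 0.889876×0.07
        = 0.442308 + 0.062291 = 0.504599
Configurations with sector-wide selloff contribute 0.062291, so
  P(sector-wide selloff | price drop, poor earnings report) = 0.062291 / 0.504599 ≈ 0.123
— poor earnings report explains away the evidence for sector-wide selloff.

P(sector-wide selloff | price drop) ≈ 0.250; P(sector-wide selloff | price drop, poor earnings report) ≈ 0.123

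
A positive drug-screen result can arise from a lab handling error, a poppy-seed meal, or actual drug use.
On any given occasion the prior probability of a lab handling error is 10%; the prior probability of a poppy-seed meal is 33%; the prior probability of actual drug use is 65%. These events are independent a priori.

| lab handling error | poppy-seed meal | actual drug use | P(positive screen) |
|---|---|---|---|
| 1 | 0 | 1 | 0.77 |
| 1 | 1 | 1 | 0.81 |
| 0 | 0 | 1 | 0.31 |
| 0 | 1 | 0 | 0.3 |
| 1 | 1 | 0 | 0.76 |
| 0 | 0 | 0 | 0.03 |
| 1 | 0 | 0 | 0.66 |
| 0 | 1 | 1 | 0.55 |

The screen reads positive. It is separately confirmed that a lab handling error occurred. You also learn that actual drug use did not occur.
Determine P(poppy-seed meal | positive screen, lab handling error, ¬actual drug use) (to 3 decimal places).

P(poppy-seed meal | positive screen, lab handling error, ¬actual drug use) ≈ 0.362

For the numerator, keep only poppy-seed meal=true terms: 0.76·0.33 = 0.250800
Normalizer over all consistent configurations: 0.66·0.67 + 0.76·0.33 = 0.693000
P(poppy-seed meal | positive screen, lab handling error, ¬actual drug use) = 0.250800/0.693000 ≈ 0.362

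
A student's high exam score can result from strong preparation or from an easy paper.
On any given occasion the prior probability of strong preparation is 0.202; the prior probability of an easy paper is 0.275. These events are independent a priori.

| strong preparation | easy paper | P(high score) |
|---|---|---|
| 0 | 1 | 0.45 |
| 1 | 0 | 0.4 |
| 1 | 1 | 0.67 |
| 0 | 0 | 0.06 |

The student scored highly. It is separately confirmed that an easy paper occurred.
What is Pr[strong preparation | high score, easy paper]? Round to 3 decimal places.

Pr[strong preparation | high score, easy paper] ≈ 0.274

Sum P(high score|·) weighted by the priors over both values of strong preparation:
  P(high score | easy paper) = 0.45*0.798 + 0.67*0.202
        = 0.359100 + 0.135340 = 0.494440
The terms with strong preparation present sum to 0.135340, so
  P(strong preparation | high score, easy paper) = 0.135340 / 0.494440 ≈ 0.274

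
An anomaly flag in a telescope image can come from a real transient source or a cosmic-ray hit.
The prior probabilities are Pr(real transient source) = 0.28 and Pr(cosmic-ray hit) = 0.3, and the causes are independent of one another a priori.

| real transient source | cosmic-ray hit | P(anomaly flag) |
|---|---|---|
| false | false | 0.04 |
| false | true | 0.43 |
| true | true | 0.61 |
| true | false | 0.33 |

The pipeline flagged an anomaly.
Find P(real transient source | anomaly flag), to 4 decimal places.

P(real transient source | anomaly flag) ≈ 0.5063

For the numerator, keep only real transient source=true terms: 0.064680 + 0.051240 = 0.115920
Denominator P(anomaly flag): 0.04*0.72*0.7 + 0.43*0.72*0.3 + 0.33*0.28*0.7 + 0.61*0.28*0.3 = 0.228960
Posterior = 0.115920 / 0.228960 ≈ 0.5063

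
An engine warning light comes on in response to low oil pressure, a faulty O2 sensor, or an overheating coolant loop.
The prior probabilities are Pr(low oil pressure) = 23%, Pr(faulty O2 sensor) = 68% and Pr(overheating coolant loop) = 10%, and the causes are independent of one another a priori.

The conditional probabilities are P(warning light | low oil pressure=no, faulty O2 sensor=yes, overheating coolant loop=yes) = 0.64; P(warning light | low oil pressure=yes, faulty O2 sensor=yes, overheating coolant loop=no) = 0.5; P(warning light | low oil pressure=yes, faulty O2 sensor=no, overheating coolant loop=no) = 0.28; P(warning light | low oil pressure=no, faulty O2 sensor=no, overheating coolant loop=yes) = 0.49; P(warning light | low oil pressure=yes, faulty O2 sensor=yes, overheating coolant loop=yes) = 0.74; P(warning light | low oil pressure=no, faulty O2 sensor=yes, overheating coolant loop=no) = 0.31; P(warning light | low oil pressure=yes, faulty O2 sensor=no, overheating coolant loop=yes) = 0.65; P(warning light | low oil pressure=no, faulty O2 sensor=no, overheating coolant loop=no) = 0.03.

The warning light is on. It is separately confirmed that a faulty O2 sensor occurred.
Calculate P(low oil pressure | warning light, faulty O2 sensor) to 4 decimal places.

For the numerator, keep only low oil pressure=true terms: 0.103500 + 0.017020 = 0.120520
Normalizer over all consistent configurations: 0.31·0.77·0.9 + 0.64·0.77·0.1 + 0.5·0.23·0.9 + 0.74·0.23·0.1 = 0.384630
Posterior = 0.120520 / 0.384630 ≈ 0.3133

P(low oil pressure | warning light, faulty O2 sensor) ≈ 0.3133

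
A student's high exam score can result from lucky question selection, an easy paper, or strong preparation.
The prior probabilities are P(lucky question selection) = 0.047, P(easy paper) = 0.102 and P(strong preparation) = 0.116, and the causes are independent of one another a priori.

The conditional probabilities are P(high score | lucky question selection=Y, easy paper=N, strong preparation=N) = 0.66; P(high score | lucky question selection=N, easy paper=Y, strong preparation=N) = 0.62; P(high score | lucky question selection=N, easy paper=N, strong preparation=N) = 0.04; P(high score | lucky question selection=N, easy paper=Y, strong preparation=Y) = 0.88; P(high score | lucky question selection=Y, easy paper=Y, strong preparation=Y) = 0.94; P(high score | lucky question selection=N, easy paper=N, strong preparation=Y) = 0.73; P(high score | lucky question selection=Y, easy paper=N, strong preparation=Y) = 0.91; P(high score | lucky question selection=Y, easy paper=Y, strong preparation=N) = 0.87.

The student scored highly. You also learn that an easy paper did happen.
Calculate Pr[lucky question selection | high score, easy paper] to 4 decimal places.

Weight on lucky question selection=true, given the evidence: 0.036147 + 0.005125 = 0.041272
Normalizer over all consistent configurations: 0.62×0.953×0.884 + 0.88×0.953×0.116 + 0.87×0.047×0.884 + 0.94×0.047×0.116 = 0.660874
P(lucky question selection | high score, easy paper) = 0.041272/0.660874 ≈ 0.0625

Pr[lucky question selection | high score, easy paper] ≈ 0.0625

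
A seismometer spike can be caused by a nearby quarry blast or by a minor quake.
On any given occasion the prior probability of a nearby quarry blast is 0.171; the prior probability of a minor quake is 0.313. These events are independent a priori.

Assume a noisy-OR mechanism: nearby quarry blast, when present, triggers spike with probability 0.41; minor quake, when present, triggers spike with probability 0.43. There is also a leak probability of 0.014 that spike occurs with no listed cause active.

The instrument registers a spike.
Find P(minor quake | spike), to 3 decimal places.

P(minor quake | spike) ≈ 0.723

Under noisy-OR, P(spike | causes) = 1 − (1−0.014)·∏(1−qᵢ) over the active causes.
P(spike) = 0.014·0.829·0.687 + 0.43798·0.829·0.313 + 0.41826·0.171·0.687 + 0.668408·0.171·0.313 = 0.007973 + 0.113646 + 0.049136 + 0.035775 = 0.206530
The minor quake-present share is 0.113646 + 0.035775 = 0.149421.
Hence the posterior is 0.149421/0.206530 ≈ 0.723.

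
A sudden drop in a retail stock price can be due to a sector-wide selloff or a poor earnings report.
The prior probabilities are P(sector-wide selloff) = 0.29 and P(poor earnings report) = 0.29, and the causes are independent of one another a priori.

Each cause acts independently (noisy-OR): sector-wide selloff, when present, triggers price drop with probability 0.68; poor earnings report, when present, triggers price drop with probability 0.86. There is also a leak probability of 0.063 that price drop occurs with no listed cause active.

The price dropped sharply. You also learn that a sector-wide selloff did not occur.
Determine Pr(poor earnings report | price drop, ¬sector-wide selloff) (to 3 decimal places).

Pr(poor earnings report | price drop, ¬sector-wide selloff) ≈ 0.849

Under noisy-OR, P(price drop | causes) = 1 − (1−0.063)·∏(1−qᵢ) over the active causes.
Enumerate both values of poor earnings report and weight by the priors:
  P(price drop | ¬sector-wide selloff) = 0.063*0.71 + 0.86882*0.29
        = 0.044730 + 0.251958 = 0.296688
Configurations with poor earnings report contribute 0.251958, so
  P(poor earnings report | price drop, ¬sector-wide selloff) = 0.251958 / 0.296688 ≈ 0.849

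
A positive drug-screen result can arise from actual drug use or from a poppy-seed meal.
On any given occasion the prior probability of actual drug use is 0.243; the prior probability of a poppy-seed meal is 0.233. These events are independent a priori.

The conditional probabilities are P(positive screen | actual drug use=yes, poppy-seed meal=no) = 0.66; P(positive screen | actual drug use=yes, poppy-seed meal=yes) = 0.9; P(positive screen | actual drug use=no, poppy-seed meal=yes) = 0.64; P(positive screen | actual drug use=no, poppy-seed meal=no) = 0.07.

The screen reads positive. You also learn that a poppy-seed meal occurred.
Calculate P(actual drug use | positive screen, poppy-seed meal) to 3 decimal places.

P(positive screen | poppy-seed meal) = 0.64*0.757 + 0.9*0.243 = 0.484480 + 0.218700 = 0.703180
Restricting to configurations with actual drug use present: 0.9*0.243 = 0.218700.
So P(actual drug use | positive screen, poppy-seed meal) = 0.218700/0.703180 ≈ 0.311.

P(actual drug use | positive screen, poppy-seed meal) ≈ 0.311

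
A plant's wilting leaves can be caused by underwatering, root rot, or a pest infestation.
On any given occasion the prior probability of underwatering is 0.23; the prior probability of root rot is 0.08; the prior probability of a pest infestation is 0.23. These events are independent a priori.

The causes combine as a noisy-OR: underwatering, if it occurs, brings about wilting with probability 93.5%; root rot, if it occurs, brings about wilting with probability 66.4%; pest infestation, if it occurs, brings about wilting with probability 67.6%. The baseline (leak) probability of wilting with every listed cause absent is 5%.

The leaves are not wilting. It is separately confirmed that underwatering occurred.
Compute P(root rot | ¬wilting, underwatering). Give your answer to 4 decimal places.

P(root rot | ¬wilting, underwatering) ≈ 0.0284

Under noisy-OR, P(wilting | causes) = 1 − (1−0.05)·∏(1−qᵢ) over the active causes.
Weight on root rot=true, given the evidence: 0.001278 + 0.000124 = 0.001402
The normalizing constant is 0.06175×0.92×0.77 + 0.020007×0.92×0.23 + 0.020748×0.08×0.77 + 0.006722×0.08×0.23 = 0.049379
P(root rot | ¬wilting, underwatering) = 0.001402/0.049379 ≈ 0.0284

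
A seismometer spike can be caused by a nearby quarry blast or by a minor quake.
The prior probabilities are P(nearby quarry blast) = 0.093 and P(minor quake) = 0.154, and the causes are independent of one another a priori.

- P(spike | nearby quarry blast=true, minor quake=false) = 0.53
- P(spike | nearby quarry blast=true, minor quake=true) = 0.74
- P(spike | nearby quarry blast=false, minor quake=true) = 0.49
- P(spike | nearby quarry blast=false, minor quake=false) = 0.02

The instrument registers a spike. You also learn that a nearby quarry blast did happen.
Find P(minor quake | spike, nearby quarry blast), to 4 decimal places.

Numerator (weight on configurations with minor quake): 0.74·0.154 = 0.113960
Denominator P(spike | nearby quarry blast): 0.53·0.846 + 0.74·0.154 = 0.562340
P(minor quake | spike, nearby quarry blast) = 0.113960/0.562340 ≈ 0.2027

P(minor quake | spike, nearby quarry blast) ≈ 0.2027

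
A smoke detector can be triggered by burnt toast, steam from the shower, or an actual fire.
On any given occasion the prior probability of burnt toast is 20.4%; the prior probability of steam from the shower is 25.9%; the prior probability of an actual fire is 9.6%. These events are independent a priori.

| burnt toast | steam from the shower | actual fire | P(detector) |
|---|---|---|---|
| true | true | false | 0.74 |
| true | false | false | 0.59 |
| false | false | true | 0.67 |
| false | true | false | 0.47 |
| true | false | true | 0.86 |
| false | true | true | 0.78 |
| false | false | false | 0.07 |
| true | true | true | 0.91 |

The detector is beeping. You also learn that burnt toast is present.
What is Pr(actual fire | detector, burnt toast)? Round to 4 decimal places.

Enumerate the 4 (steam from the shower, actual fire) configurations and weight by the priors:
  P(detector | burnt toast) = 0.59*0.741*0.904 + 0.86*0.741*0.096 + 0.74*0.259*0.904 + 0.91*0.259*0.096
        = 0.395220 + 0.061177 + 0.173261 + 0.022626 = 0.652284
Keeping only the actual fire-present terms gives 0.083803, so
  P(actual fire | detector, burnt toast) = 0.083803 / 0.652284 ≈ 0.1285

Pr(actual fire | detector, burnt toast) ≈ 0.1285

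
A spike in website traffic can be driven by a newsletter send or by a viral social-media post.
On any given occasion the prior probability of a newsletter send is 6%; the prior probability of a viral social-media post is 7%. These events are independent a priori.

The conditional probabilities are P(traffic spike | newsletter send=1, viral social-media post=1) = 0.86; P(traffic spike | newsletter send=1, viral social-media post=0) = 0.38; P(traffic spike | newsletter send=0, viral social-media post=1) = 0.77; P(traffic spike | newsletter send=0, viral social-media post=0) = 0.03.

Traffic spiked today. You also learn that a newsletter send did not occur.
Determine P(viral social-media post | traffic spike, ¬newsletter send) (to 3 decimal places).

P(viral social-media post | traffic spike, ¬newsletter send) ≈ 0.659

Sum P(traffic spike|·) weighted by the priors over both values of viral social-media post:
  P(traffic spike | ¬newsletter send) = 0.03*0.93 + 0.77*0.07
        = 0.027900 + 0.053900 = 0.081800
Configurations with viral social-media post contribute 0.053900, so
  P(viral social-media post | traffic spike, ¬newsletter send) = 0.053900 / 0.081800 ≈ 0.659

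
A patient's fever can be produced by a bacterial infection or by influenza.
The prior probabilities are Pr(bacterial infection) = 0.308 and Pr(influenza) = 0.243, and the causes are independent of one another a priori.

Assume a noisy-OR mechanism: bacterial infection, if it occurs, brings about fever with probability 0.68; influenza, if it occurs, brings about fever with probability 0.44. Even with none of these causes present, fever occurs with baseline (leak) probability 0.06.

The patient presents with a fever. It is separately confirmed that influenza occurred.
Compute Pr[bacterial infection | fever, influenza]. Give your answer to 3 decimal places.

Pr[bacterial infection | fever, influenza] ≈ 0.439

Under noisy-OR, P(fever | causes) = 1 − (1−0.06)·∏(1−qᵢ) over the active causes.
By total probability over both values of bacterial infection:
  P(fever | influenza) = 0.4736×0.692 + 0.831552×0.308
        = 0.327731 + 0.256118 = 0.583849
The terms with bacterial infection present sum to 0.256118, so
  P(bacterial infection | fever, influenza) = 0.256118 / 0.583849 ≈ 0.439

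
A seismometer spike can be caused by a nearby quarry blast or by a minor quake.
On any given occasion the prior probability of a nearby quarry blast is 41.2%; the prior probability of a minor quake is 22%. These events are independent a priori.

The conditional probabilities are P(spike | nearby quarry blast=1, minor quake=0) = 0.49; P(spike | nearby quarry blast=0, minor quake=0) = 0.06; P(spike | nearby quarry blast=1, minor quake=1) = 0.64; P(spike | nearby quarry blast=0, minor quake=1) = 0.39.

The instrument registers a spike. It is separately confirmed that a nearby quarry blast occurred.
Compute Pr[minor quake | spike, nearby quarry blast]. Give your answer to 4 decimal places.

Numerator (weight on configurations with minor quake): 0.64*0.22 = 0.140800
Denominator P(spike | nearby quarry blast): 0.49*0.78 + 0.64*0.22 = 0.523000
Posterior = 0.140800 / 0.523000 ≈ 0.2692

Pr[minor quake | spike, nearby quarry blast] ≈ 0.2692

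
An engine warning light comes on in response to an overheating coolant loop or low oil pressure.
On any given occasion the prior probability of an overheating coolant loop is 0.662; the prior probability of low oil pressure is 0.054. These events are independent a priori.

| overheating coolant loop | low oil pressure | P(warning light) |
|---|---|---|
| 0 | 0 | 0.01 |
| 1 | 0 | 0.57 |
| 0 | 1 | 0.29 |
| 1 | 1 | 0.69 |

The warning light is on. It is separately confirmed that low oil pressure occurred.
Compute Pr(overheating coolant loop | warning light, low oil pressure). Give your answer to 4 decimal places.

By total probability over both values of overheating coolant loop:
  P(warning light | low oil pressure) = 0.29×0.338 + 0.69×0.662
        = 0.098020 + 0.456780 = 0.554800
The terms with overheating coolant loop present sum to 0.456780, so
  P(overheating coolant loop | warning light, low oil pressure) = 0.456780 / 0.554800 ≈ 0.8233

Pr(overheating coolant loop | warning light, low oil pressure) ≈ 0.8233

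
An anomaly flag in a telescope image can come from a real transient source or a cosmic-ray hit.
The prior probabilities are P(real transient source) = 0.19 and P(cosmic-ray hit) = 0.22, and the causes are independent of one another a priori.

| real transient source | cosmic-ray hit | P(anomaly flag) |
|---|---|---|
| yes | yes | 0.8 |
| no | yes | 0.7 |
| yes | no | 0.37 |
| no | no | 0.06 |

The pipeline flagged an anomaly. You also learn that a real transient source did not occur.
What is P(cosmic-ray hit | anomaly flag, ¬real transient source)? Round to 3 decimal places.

P(anomaly flag | ¬real transient source) = 0.06·0.78 + 0.7·0.22 = 0.046800 + 0.154000 = 0.200800
Restricting to configurations with cosmic-ray hit present: 0.7·0.22 = 0.154000.
Hence the posterior is 0.154000/0.200800 ≈ 0.767.

P(cosmic-ray hit | anomaly flag, ¬real transient source) ≈ 0.767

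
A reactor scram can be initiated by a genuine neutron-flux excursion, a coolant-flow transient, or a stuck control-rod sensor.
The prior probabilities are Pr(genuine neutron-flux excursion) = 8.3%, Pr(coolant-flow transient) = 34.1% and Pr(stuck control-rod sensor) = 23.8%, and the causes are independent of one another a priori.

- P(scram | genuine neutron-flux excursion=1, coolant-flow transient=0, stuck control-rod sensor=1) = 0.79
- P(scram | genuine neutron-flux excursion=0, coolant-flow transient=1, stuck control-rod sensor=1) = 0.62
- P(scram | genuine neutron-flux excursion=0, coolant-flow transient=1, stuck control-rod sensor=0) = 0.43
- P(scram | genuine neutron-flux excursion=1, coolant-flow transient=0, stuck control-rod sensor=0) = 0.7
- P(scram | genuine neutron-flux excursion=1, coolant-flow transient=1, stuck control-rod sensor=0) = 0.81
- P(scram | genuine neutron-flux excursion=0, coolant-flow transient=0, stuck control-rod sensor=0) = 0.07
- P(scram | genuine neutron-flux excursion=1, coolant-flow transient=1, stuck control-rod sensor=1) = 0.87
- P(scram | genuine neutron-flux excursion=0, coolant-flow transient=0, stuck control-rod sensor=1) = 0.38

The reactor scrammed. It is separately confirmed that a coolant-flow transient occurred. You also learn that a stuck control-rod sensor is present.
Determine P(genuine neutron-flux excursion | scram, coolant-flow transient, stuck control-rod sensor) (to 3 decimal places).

P(genuine neutron-flux excursion | scram, coolant-flow transient, stuck control-rod sensor) ≈ 0.113

P(scram | coolant-flow transient, stuck control-rod sensor) = 0.62*0.917 + 0.87*0.083 = 0.568540 + 0.072210 = 0.640750
Restricting to configurations with genuine neutron-flux excursion present: 0.87*0.083 = 0.072210.
P(genuine neutron-flux excursion | scram, coolant-flow transient, stuck control-rod sensor) = 0.072210 / 0.640750 ≈ 0.113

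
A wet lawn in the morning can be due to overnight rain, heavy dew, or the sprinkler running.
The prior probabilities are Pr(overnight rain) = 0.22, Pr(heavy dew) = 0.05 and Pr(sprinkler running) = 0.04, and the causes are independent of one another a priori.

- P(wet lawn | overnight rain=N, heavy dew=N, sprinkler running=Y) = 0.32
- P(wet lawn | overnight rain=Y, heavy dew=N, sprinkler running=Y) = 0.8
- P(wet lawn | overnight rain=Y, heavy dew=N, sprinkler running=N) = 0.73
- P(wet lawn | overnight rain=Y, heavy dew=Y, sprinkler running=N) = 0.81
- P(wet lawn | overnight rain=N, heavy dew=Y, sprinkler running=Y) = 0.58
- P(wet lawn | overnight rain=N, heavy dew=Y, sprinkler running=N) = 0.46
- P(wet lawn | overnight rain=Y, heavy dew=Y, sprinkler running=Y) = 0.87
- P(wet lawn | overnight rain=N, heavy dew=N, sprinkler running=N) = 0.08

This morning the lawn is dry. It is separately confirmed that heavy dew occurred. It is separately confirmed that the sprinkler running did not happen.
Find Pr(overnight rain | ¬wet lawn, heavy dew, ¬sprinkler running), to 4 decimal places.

Pr(overnight rain | ¬wet lawn, heavy dew, ¬sprinkler running) ≈ 0.0903

Weight on overnight rain=true, given the evidence: 0.19*0.22 = 0.041800
The normalizing constant is 0.54*0.78 + 0.19*0.22 = 0.463000
Posterior = 0.041800 / 0.463000 ≈ 0.0903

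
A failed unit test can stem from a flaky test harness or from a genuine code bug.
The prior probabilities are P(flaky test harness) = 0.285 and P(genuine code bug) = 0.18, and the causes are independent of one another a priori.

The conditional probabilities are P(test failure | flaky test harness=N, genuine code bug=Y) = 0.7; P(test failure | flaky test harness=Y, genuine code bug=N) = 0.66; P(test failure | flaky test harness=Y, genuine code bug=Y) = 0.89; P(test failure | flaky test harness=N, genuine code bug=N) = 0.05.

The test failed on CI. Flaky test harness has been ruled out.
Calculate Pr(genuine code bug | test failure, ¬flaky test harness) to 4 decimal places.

Pr(genuine code bug | test failure, ¬flaky test harness) ≈ 0.7545

P(test failure | ¬flaky test harness) = 0.05·0.82 + 0.7·0.18 = 0.041000 + 0.126000 = 0.167000
The genuine code bug-present share is 0.7·0.18 = 0.126000.
So P(genuine code bug | test failure, ¬flaky test harness) = 0.126000/0.167000 ≈ 0.7545.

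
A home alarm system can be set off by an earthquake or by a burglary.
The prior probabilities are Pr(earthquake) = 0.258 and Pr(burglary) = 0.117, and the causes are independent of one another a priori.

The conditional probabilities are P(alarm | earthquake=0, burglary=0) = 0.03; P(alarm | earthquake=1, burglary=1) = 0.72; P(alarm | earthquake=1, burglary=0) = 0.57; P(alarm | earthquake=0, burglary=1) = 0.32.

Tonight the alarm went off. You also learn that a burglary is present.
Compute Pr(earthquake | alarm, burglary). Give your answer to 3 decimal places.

Enumerate both values of earthquake and weight by the priors:
  P(alarm | burglary) = 0.32*0.742 + 0.72*0.258
        = 0.237440 + 0.185760 = 0.423200
Keeping only the earthquake-present terms gives 0.185760, so
  P(earthquake | alarm, burglary) = 0.185760 / 0.423200 ≈ 0.439

Pr(earthquake | alarm, burglary) ≈ 0.439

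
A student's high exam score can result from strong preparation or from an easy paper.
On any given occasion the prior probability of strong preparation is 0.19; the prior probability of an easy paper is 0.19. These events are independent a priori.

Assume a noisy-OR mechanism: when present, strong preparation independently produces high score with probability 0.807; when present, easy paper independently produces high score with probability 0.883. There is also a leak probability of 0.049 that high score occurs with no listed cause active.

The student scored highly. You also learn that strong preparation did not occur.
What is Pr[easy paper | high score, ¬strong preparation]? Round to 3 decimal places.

Under noisy-OR, P(high score | causes) = 1 − (1−0.049)·∏(1−qᵢ) over the active causes.
P(high score | ¬strong preparation) = 0.049×0.81 + 0.888733×0.19 = 0.039690 + 0.168859 = 0.208549
The easy paper-present share is 0.888733×0.19 = 0.168859.
Hence the posterior is 0.168859/0.208549 ≈ 0.810.

Pr[easy paper | high score, ¬strong preparation] ≈ 0.810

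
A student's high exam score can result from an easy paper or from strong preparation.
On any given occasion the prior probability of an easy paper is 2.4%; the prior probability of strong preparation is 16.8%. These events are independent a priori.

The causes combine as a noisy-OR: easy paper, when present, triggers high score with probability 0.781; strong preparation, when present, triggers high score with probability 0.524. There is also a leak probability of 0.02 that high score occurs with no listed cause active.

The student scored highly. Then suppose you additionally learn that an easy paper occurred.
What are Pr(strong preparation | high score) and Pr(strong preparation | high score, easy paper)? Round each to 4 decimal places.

Pr(strong preparation | high score) ≈ 0.7405; Pr(strong preparation | high score, easy paper) ≈ 0.1875

Under noisy-OR, P(high score | causes) = 1 − (1−0.02)·∏(1−qᵢ) over the active causes.
P(high score) = 0.02×0.976×0.832 + 0.53352×0.976×0.168 + 0.78538×0.024×0.832 + 0.897841×0.024×0.168 = 0.016241 + 0.087480 + 0.015682 + 0.003620 = 0.123023
The strong preparation-present share is 0.087480 + 0.003620 = 0.091100.
So P(strong preparation | high score) = 0.091100/0.123023 ≈ 0.7405.

Now condition on the additional information:
Weight on strong preparation=true, given the evidence: 0.897841×0.168 = 0.150837
Normalizer over all consistent configurations: 0.78538×0.832 + 0.897841×0.168 = 0.804273
Posterior = 0.150837 / 0.804273 ≈ 0.1875
The drop from 0.7405 to 0.1875 is the explaining-away (discounting) effect.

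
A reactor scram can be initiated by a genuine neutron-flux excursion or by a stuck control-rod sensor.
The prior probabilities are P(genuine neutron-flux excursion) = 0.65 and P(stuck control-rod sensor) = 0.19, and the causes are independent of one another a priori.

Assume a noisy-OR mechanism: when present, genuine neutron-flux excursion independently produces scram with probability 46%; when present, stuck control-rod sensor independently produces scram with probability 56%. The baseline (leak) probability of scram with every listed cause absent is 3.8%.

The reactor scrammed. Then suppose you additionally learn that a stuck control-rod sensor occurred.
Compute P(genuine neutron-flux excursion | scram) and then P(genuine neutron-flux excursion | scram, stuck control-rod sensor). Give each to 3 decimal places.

P(genuine neutron-flux excursion | scram) ≈ 0.876; P(genuine neutron-flux excursion | scram, stuck control-rod sensor) ≈ 0.713

Under noisy-OR, P(scram | causes) = 1 − (1−0.038)·∏(1−qᵢ) over the active causes.
Numerator (weight on configurations with genuine neutron-flux excursion): 0.252994 + 0.095271 = 0.348265
The normalizing constant is 0.038*0.35*0.81 + 0.57672*0.35*0.19 + 0.48052*0.65*0.81 + 0.771429*0.65*0.19 = 0.397390
P(genuine neutron-flux excursion | scram) = 0.348265/0.397390 ≈ 0.876

Now also conditioning on stuck control-rod sensor=true:
P(scram | stuck control-rod sensor) = 0.57672×0.35 + 0.771429×0.65 = 0.201852 + 0.501429 = 0.703281
Of this, 0.501429 comes from 0.771429×0.65 (the genuine neutron-flux excursion=true cases).
P(genuine neutron-flux excursion | scram, stuck control-rod sensor) = 0.501429 / 0.703281 ≈ 0.713
— stuck control-rod sensor explains away the evidence for genuine neutron-flux excursion.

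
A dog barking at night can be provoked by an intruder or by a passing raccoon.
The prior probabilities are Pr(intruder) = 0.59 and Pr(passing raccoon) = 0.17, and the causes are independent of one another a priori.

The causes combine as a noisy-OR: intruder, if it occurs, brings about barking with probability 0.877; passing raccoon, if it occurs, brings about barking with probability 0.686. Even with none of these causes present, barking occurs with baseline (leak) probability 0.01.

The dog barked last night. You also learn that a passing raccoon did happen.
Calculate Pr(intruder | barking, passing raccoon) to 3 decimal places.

Pr(intruder | barking, passing raccoon) ≈ 0.668

Under noisy-OR, P(barking | causes) = 1 − (1−0.01)·∏(1−qᵢ) over the active causes.
For the numerator, keep only intruder=true terms: 0.961764*0.59 = 0.567441
The normalizing constant is 0.68914*0.41 + 0.961764*0.59 = 0.849988
P(intruder | barking, passing raccoon) = 0.567441/0.849988 ≈ 0.668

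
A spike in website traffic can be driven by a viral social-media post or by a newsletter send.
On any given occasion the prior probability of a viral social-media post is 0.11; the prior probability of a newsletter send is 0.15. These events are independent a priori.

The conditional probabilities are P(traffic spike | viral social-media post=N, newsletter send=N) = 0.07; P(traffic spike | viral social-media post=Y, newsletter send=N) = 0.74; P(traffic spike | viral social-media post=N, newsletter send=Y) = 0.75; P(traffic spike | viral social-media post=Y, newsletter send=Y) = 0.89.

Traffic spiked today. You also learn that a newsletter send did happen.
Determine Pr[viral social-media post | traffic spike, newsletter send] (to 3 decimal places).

Pr[viral social-media post | traffic spike, newsletter send] ≈ 0.128

P(traffic spike | newsletter send) = 0.75×0.89 + 0.89×0.11 = 0.667500 + 0.097900 = 0.765400
Restricting to configurations with viral social-media post present: 0.89×0.11 = 0.097900.
So P(viral social-media post | traffic spike, newsletter send) = 0.097900/0.765400 ≈ 0.128.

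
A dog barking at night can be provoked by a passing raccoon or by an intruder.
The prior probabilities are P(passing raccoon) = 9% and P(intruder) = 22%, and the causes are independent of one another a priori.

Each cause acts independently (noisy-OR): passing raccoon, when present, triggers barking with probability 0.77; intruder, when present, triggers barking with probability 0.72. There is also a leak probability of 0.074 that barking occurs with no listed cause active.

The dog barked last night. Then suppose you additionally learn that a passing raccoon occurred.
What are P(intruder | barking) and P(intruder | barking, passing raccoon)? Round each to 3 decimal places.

P(intruder | barking) ≈ 0.608; P(intruder | barking, passing raccoon) ≈ 0.252

Under noisy-OR, P(barking | causes) = 1 − (1−0.074)·∏(1−qᵢ) over the active causes.
P(barking) = 0.074·0.91·0.78 + 0.74072·0.91·0.22 + 0.78702·0.09·0.78 + 0.940366·0.09·0.22 = 0.052525 + 0.148292 + 0.055249 + 0.018619 = 0.274685
The intruder-present share is 0.148292 + 0.018619 = 0.166911.
P(intruder | barking) = 0.166911 / 0.274685 ≈ 0.608

Now also conditioning on passing raccoon=true:
By total probability over both values of intruder:
  P(barking | passing raccoon) = 0.78702*0.78 + 0.940366*0.22
        = 0.613876 + 0.206881 = 0.820757
Keeping only the intruder-present terms gives 0.206881, so
  P(intruder | barking, passing raccoon) = 0.206881 / 0.820757 ≈ 0.252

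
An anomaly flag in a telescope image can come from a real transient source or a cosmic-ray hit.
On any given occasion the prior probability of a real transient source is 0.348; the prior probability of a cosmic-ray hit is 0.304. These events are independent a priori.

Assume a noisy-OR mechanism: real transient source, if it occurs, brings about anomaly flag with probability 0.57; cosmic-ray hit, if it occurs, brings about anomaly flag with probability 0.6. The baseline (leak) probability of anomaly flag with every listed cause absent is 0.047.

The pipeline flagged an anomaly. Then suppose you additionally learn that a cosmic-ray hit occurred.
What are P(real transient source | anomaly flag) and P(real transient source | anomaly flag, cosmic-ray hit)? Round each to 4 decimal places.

Under noisy-OR, P(anomaly flag | causes) = 1 − (1−0.047)·∏(1−qᵢ) over the active causes.
Numerator (weight on configurations with real transient source): 0.142954 + 0.088451 = 0.231405
The normalizing constant is 0.047*0.652*0.696 + 0.6188*0.652*0.304 + 0.59021*0.348*0.696 + 0.836084*0.348*0.304 = 0.375384
Posterior = 0.231405 / 0.375384 ≈ 0.6164

Now condition on the additional information:
Sum P(anomaly flag|·) weighted by the priors over both values of real transient source:
  P(anomaly flag | cosmic-ray hit) = 0.6188×0.652 + 0.836084×0.348
        = 0.403458 + 0.290957 = 0.694415
The terms with real transient source present sum to 0.290957, so
  P(real transient source | anomaly flag, cosmic-ray hit) = 0.290957 / 0.694415 ≈ 0.4190
This is intercausal reasoning (explaining away): once cosmic-ray hit accounts for the anomaly flag, real transient source becomes less likely.

P(real transient source | anomaly flag) ≈ 0.6164; P(real transient source | anomaly flag, cosmic-ray hit) ≈ 0.4190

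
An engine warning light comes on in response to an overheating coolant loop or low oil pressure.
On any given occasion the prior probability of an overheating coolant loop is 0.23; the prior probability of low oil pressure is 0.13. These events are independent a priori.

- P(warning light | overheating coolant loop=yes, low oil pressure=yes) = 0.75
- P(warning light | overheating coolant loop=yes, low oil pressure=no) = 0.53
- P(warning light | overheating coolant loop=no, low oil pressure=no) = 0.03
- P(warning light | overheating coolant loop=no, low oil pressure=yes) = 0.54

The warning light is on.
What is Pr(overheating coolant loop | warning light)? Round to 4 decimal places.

Pr(overheating coolant loop | warning light) ≈ 0.6341

Enumerate the 4 (overheating coolant loop, low oil pressure) configurations and weight by the priors:
  P(warning light) = 0.03*0.77*0.87 + 0.54*0.77*0.13 + 0.53*0.23*0.87 + 0.75*0.23*0.13
        = 0.020097 + 0.054054 + 0.106053 + 0.022425 = 0.202629
Keeping only the overheating coolant loop-present terms gives 0.128478, so
  P(overheating coolant loop | warning light) = 0.128478 / 0.202629 ≈ 0.6341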